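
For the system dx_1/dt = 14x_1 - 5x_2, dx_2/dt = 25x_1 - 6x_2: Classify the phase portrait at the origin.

A = [[14,-5],[25,-6]]; det(A-λI) = λ^2 - 8λ + 41.
λ = 4 ± 5i: positive real part.

unstable spiral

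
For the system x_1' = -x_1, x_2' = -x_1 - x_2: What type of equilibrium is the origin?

A = [[-1,0],[-1,-1]]; det(A-λI) = λ^2 + 2λ + 1.
repeated λ = -1 with a single eigenvector.

stable improper node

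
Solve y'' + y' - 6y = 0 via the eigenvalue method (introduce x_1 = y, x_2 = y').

Let x_1 = y, x_2 = y'. Then x_1' = x_2 and x_2' = 6x_1 - x_2.
A = [[0,1],[6,-1]]; det(A-λI) = λ^2 + λ - 6.
Eigenvalues λ = 2, -3 with eigenvectors (1,2), (1,-3).

y(t) = K_1e^(2t) + K_2e^(-3t)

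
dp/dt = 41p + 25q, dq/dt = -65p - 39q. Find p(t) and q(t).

Coefficient matrix A = [[41, 25], [-65, -39]].
Characteristic polynomial det(A - λI) = λ^2 - 2λ + 26 = 0.
Eigenvalues λ = 1 ± 5i (complex conjugate pair).
For λ=1+5i: an eigenvector is (-2,3) - i(-1,2) = (-2 + i, 3 - 2i).
A real fundamental pair from Re and Im of e^((1+5i)t)v: X_1 = e^(t)(cos(5t)·(-2,3) + sin(5t)·(-1,2)), X_2 = e^(t)(sin(5t)·(-2,3) - cos(5t)·(-1,2)).
General solution: c_1X_1 + c_2X_2.

p(t) = -c_1e^(t)sin(5t) - 2c_1e^(t)cos(5t) - 2c_2e^(t)sin(5t) + c_2e^(t)cos(5t), q(t) = 2c_1e^(t)sin(5t) + 3c_1e^(t)cos(5t) + 3c_2e^(t)sin(5t) - 2c_2e^(t)cos(5t)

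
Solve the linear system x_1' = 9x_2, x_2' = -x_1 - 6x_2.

x_1(t) = -3c_1e^(-3t) - 3c_2te^(-3t) - c_2e^(-3t), x_2(t) = c_1e^(-3t) + c_2te^(-3t)

Coefficient matrix A = [[0, 9], [-1, -6]].
Characteristic polynomial det(A - λI) = λ^2 + 6λ + 9 = 0.
Single eigenvalue λ = -3 with algebraic multiplicity 2.
Eigenvector v = (-3,1); generalized eigenvector w with (A-λI)w=v is (-1,0).
General solution: e^(-3t)[c_1·v + c_2·(t·v + w)].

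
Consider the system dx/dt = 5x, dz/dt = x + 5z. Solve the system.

x(t) = c_2e^(5t), z(t) = c_1e^(5t) + c_2te^(5t) - 3c_2e^(5t)

Coefficient matrix A = [[5, 0], [1, 5]].
Characteristic polynomial det(A - λI) = λ^2 - 10λ + 25 = 0.
Single eigenvalue λ = 5 with algebraic multiplicity 2.
Eigenvector v = (0,1); generalized eigenvector w with (A-λI)w=v is (1,-3).
General solution: e^(5t)[c_1·v + c_2·(t·v + w)].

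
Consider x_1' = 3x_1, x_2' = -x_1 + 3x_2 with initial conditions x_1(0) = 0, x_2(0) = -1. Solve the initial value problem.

Coefficient matrix A = [[3, 0], [-1, 3]].
Characteristic polynomial det(A - λI) = λ^2 - 6λ + 9 = 0.
Single eigenvalue λ = 3 with algebraic multiplicity 2.
Eigenvector v = (0,1); generalized eigenvector w with (A-λI)w=v is (-1,-1).
General solution: e^(3t)[c_1·v + c_2·(t·v + w)].
Applying x_1(0)=0, x_2(0)=-1 gives c_1=-1, c_2=0.

x_1(t) = 0, x_2(t) = -e^(3t)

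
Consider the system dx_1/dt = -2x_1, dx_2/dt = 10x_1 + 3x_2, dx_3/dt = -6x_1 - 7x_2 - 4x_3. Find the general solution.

Coefficient matrix A = [[-2, 0, 0], [10, 3, 0], [-6, -7, -4]].
det(A - λI) = 0 gives eigenvalues λ = -4, 3, -2.
For λ=-4: eigenvector (0,0,1).
For λ=3: eigenvector (0,1,-1).
For λ=-2: eigenvector (1,-2,4).
General solution: c_1e^(-4t)(0,0,1) + c_2e^(3t)(0,1,-1) + c_3e^(-2t)(1,-2,4).

x_1(t) = c_3e^(-2t), x_2(t) = c_2e^(3t) - 2c_3e^(-2t), x_3(t) = c_1e^(-4t) - c_2e^(3t) + 4c_3e^(-2t)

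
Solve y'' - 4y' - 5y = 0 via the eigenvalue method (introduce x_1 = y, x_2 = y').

y(t) = K_1e^(-t) + K_2e^(5t)

Let x_1 = y, x_2 = y'. Then x_1' = x_2 and x_2' = 5x_1 + 4x_2.
A = [[0,1],[5,4]]; det(A-λI) = λ^2 - 4λ - 5.
Eigenvalues λ = -1, 5 with eigenvectors (1,-1), (1,5).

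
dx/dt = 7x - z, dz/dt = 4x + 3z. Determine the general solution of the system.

x(t) = c_1e^(5t) + c_2te^(5t) - c_2e^(5t), z(t) = 2c_1e^(5t) + 2c_2te^(5t) - 3c_2e^(5t)

Coefficient matrix A = [[7, -1], [4, 3]].
Characteristic polynomial det(A - λI) = λ^2 - 10λ + 25 = 0.
Single eigenvalue λ = 5 with algebraic multiplicity 2.
Eigenvector v = (1,2); generalized eigenvector w with (A-λI)w=v is (-1,-3).
General solution: e^(5t)[c_1·v + c_2·(t·v + w)].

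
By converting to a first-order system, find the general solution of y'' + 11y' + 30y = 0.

Let x_1 = y, x_2 = y'. Then x_1' = x_2 and x_2' = -30x_1 - 11x_2.
A = [[0,1],[-30,-11]]; det(A-λI) = λ^2 + 11λ + 30.
Eigenvalues λ = -6, -5 with eigenvectors (1,-6), (1,-5).

y(t) = K_1e^(-6t) + K_2e^(-5t)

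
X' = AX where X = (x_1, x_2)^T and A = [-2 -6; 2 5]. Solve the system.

x_1(t) = 2c_1e^(t) - 3c_2e^(2t), x_2(t) = -c_1e^(t) + 2c_2e^(2t)

Coefficient matrix A = [[-2, -6], [2, 5]].
Characteristic polynomial det(A - λI) = λ^2 - 3λ + 2 = 0.
Eigenvalues λ = 1, 2.
For λ=1: (A-λI) row 1 is [-3, -6], so an eigenvector is (2, -1).
For λ=2: (A-λI) row 1 is [-4, -6], so an eigenvector is (-3, 2).
General solution: c_1e^(t)(2,-1) + c_2e^(2t)(-3,2).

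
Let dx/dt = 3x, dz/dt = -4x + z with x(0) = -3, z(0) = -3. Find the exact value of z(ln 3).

135

A = [[3,0],[-4,1]]; eigenvalues λ = 3, 1.
Eigenvectors: (-1,2) for λ=3, (0,1) for λ=1.
From the initial condition, c_1 = 3, c_2 = -9.
z(ln 3) = (3)(3^3)(2) + (-9)(3^1)(1) = 135.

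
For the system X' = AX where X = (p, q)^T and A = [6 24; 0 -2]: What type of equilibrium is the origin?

saddle

A = [[6,24],[0,-2]]; det(A-λI) = λ^2 - 4λ - 12.
λ = 6, -2: opposite signs.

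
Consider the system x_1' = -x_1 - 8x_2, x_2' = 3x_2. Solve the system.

x_1(t) = 2K_1e^(3t) + K_2e^(-t), x_2(t) = -K_1e^(3t)

Coefficient matrix A = [[-1, -8], [0, 3]].
Characteristic polynomial det(A - λI) = λ^2 - 2λ - 3 = 0.
Eigenvalues λ = 3, -1.
For λ=3: (A-λI) row 1 is [-4, -8], so an eigenvector is (2, -1).
For λ=-1: (A-λI) row 1 is [0, -8], so an eigenvector is (1, 0).
General solution: K_1e^(3t)(2,-1) + K_2e^(-t)(1,0).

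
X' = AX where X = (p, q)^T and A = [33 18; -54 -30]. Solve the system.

p(t) = 2c_1e^(6t) - c_2e^(-3t), q(t) = -3c_1e^(6t) + 2c_2e^(-3t)

Coefficient matrix A = [[33, 18], [-54, -30]].
Characteristic polynomial det(A - λI) = λ^2 - 3λ - 18 = 0.
Eigenvalues λ = 6, -3.
For λ=6: (A-λI) row 1 is [27, 18], so an eigenvector is (2, -3).
For λ=-3: (A-λI) row 1 is [36, 18], so an eigenvector is (-1, 2).
General solution: c_1e^(6t)(2,-3) + c_2e^(-3t)(-1,2).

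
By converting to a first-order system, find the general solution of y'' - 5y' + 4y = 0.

Let x_1 = y, x_2 = y'. Then x_1' = x_2 and x_2' = -4x_1 + 5x_2.
A = [[0,1],[-4,5]]; det(A-λI) = λ^2 - 5λ + 4.
Eigenvalues λ = 4, 1 with eigenvectors (1,4), (1,1).

y(t) = C_1e^(4t) + C_2e^(t)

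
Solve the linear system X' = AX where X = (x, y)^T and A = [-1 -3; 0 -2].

x(t) = 3K_1e^(-2t) + K_2e^(-t), y(t) = K_1e^(-2t)

Coefficient matrix A = [[-1, -3], [0, -2]].
Characteristic polynomial det(A - λI) = λ^2 + 3λ + 2 = 0.
Eigenvalues λ = -2, -1.
For λ=-2: (A-λI) row 1 is [1, -3], so an eigenvector is (3, 1).
For λ=-1: (A-λI) row 1 is [0, -3], so an eigenvector is (1, 0).
General solution: K_1e^(-2t)(3,1) + K_2e^(-t)(1,0).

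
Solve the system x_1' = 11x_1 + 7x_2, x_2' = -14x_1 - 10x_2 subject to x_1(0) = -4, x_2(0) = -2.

Coefficient matrix A = [[11, 7], [-14, -10]].
Characteristic polynomial det(A - λI) = λ^2 - λ - 12 = 0.
Eigenvalues λ = -3, 4.
For λ=-3: (A-λI) row 1 is [14, 7], so an eigenvector is (1, -2).
For λ=4: (A-λI) row 1 is [7, 7], so an eigenvector is (-1, 1).
General solution: K_1e^(-3t)(1,-2) + K_2e^(4t)(-1,1).
Applying x_1(0)=-4, x_2(0)=-2 gives K_1=6, K_2=10.

x_1(t) = -10e^(4t) + 6e^(-3t), x_2(t) = 10e^(4t) - 12e^(-3t)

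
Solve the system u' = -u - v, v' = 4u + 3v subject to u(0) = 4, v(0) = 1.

u(t) = -9te^(t) + 4e^(t), v(t) = 18te^(t) + e^(t)

Coefficient matrix A = [[-1, -1], [4, 3]].
Characteristic polynomial det(A - λI) = λ^2 - 2λ + 1 = 0.
Single eigenvalue λ = 1 with algebraic multiplicity 2.
Eigenvector v = (1,-2); generalized eigenvector w with (A-λI)w=v is (0,-1).
General solution: e^(t)[C_1·v + C_2·(t·v + w)].
Applying u(0)=4, v(0)=1 gives C_1=4, C_2=-9.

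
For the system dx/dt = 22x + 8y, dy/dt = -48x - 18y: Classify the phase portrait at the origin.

saddle

A = [[22,8],[-48,-18]]; det(A-λI) = λ^2 - 4λ - 12.
λ = 6, -2: opposite signs.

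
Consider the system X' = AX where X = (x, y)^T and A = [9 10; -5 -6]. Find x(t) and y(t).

x(t) = -K_1e^(-t) + 2K_2e^(4t), y(t) = K_1e^(-t) - K_2e^(4t)

Coefficient matrix A = [[9, 10], [-5, -6]].
Characteristic polynomial det(A - λI) = λ^2 - 3λ - 4 = 0.
Eigenvalues λ = -1, 4.
For λ=-1: (A-λI) row 1 is [10, 10], so an eigenvector is (-1, 1).
For λ=4: (A-λI) row 1 is [5, 10], so an eigenvector is (2, -1).
General solution: K_1e^(-t)(-1,1) + K_2e^(4t)(2,-1).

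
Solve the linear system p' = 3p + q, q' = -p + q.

p(t) = c_1e^(2t) + c_2te^(2t) - 2c_2e^(2t), q(t) = -c_1e^(2t) - c_2te^(2t) + 3c_2e^(2t)

Coefficient matrix A = [[3, 1], [-1, 1]].
Characteristic polynomial det(A - λI) = λ^2 - 4λ + 4 = 0.
Single eigenvalue λ = 2 with algebraic multiplicity 2.
Eigenvector v = (1,-1); generalized eigenvector w with (A-λI)w=v is (-2,3).
General solution: e^(2t)[c_1·v + c_2·(t·v + w)].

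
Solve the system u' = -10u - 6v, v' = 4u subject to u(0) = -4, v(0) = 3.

Coefficient matrix A = [[-10, -6], [4, 0]].
Characteristic polynomial det(A - λI) = λ^2 + 10λ + 24 = 0.
Eigenvalues λ = -4, -6.
For λ=-4: (A-λI) row 1 is [-6, -6], so an eigenvector is (1, -1).
For λ=-6: (A-λI) row 1 is [-4, -6], so an eigenvector is (-3, 2).
General solution: c_1e^(-4t)(1,-1) + c_2e^(-6t)(-3,2).
Applying u(0)=-4, v(0)=3 gives c_1=-1, c_2=1.

u(t) = -e^(-4t) - 3e^(-6t), v(t) = e^(-4t) + 2e^(-6t)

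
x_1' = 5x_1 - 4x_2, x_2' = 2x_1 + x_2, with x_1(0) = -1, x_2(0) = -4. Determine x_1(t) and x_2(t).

Coefficient matrix A = [[5, -4], [2, 1]].
Characteristic polynomial det(A - λI) = λ^2 - 6λ + 13 = 0.
Eigenvalues λ = 3 ± 2i (complex conjugate pair).
For λ=3+2i: an eigenvector is (1,1) - i(-1,0) = (1 + i, 1).
A real fundamental pair from Re and Im of e^((3+2i)t)v: X_1 = e^(3t)(cos(2t)·(1,1) + sin(2t)·(-1,0)), X_2 = e^(3t)(sin(2t)·(1,1) - cos(2t)·(-1,0)).
General solution: c_1X_1 + c_2X_2.
Applying x_1(0)=-1, x_2(0)=-4 gives c_1=-4, c_2=3.

x_1(t) = 7e^(3t)sin(2t) - e^(3t)cos(2t), x_2(t) = 3e^(3t)sin(2t) - 4e^(3t)cos(2t)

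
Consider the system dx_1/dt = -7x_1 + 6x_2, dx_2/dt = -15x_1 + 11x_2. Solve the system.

x_1(t) = c_1e^(2t)sin(3t) - c_1e^(2t)cos(3t) - c_2e^(2t)sin(3t) - c_2e^(2t)cos(3t), x_2(t) = 2c_1e^(2t)sin(3t) - c_1e^(2t)cos(3t) - c_2e^(2t)sin(3t) - 2c_2e^(2t)cos(3t)

Coefficient matrix A = [[-7, 6], [-15, 11]].
Characteristic polynomial det(A - λI) = λ^2 - 4λ + 13 = 0.
Eigenvalues λ = 2 ± 3i (complex conjugate pair).
For λ=2+3i: an eigenvector is (-1,-1) - i(1,2) = (-1 - i, -1 - 2i).
A real fundamental pair from Re and Im of e^((2+3i)t)v: X_1 = e^(2t)(cos(3t)·(-1,-1) + sin(3t)·(1,2)), X_2 = e^(2t)(sin(3t)·(-1,-1) - cos(3t)·(1,2)).
General solution: c_1X_1 + c_2X_2.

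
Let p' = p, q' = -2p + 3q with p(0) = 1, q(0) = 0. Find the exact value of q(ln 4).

A = [[1,0],[-2,3]]; eigenvalues λ = 1, 3.
Eigenvectors: (1,1) for λ=1, (0,-1) for λ=3.
From the initial condition, c_1 = 1, c_2 = 1.
q(ln 4) = (1)(4^1)(1) + (1)(4^3)(-1) = -60.

-60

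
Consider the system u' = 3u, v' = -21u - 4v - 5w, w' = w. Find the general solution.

u(t) = C_1e^(3t), v(t) = -3C_1e^(3t) + C_2e^(-4t) - C_3e^(t), w(t) = C_3e^(t)

Coefficient matrix A = [[3, 0, 0], [-21, -4, -5], [0, 0, 1]].
det(A - λI) = 0 gives eigenvalues λ = 3, -4, 1.
For λ=3: eigenvector (1,-3,0).
For λ=-4: eigenvector (0,1,0).
For λ=1: eigenvector (0,-1,1).
General solution: C_1e^(3t)(1,-3,0) + C_2e^(-4t)(0,1,0) + C_3e^(t)(0,-1,1).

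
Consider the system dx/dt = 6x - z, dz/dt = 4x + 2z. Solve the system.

Coefficient matrix A = [[6, -1], [4, 2]].
Characteristic polynomial det(A - λI) = λ^2 - 8λ + 16 = 0.
Single eigenvalue λ = 4 with algebraic multiplicity 2.
Eigenvector v = (1,2); generalized eigenvector w with (A-λI)w=v is (0,-1).
General solution: e^(4t)[c_1·v + c_2·(t·v + w)].

x(t) = c_1e^(4t) + c_2te^(4t), z(t) = 2c_1e^(4t) + 2c_2te^(4t) - c_2e^(4t)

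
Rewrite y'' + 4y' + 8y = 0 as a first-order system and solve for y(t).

Let x_1 = y, x_2 = y'. Then x_1' = x_2 and x_2' = -8x_1 - 4x_2.
A = [[0,1],[-8,-4]]; det(A-λI) = λ^2 + 4λ + 8.
Eigenvalues λ = -2 ± 2i.

y(t) = c_1e^(-2t)cos(2t) + c_2e^(-2t)sin(2t)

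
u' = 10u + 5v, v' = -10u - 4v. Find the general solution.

Coefficient matrix A = [[10, 5], [-10, -4]].
Characteristic polynomial det(A - λI) = λ^2 - 6λ + 10 = 0.
Eigenvalues λ = 3 ± i (complex conjugate pair).
For λ=3+i: an eigenvector is (2,-3) - i(-1,1) = (2 + i, -3 - i).
A real fundamental pair from Re and Im of e^((3+i)t)v: X_1 = e^(3t)(cos(t)·(2,-3) + sin(t)·(-1,1)), X_2 = e^(3t)(sin(t)·(2,-3) - cos(t)·(-1,1)).
General solution: K_1X_1 + K_2X_2.

u(t) = -K_1e^(3t)sin(t) + 2K_1e^(3t)cos(t) + 2K_2e^(3t)sin(t) + K_2e^(3t)cos(t), v(t) = K_1e^(3t)sin(t) - 3K_1e^(3t)cos(t) - 3K_2e^(3t)sin(t) - K_2e^(3t)cos(t)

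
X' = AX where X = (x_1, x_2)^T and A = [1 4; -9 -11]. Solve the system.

Coefficient matrix A = [[1, 4], [-9, -11]].
Characteristic polynomial det(A - λI) = λ^2 + 10λ + 25 = 0.
Single eigenvalue λ = -5 with algebraic multiplicity 2.
Eigenvector v = (-2,3); generalized eigenvector w with (A-λI)w=v is (-1,1).
General solution: e^(-5t)[c_1·v + c_2·(t·v + w)].

x_1(t) = -2c_1e^(-5t) - 2c_2te^(-5t) - c_2e^(-5t), x_2(t) = 3c_1e^(-5t) + 3c_2te^(-5t) + c_2e^(-5t)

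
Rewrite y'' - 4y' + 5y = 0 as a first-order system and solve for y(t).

Let x_1 = y, x_2 = y'. Then x_1' = x_2 and x_2' = -5x_1 + 4x_2.
A = [[0,1],[-5,4]]; det(A-λI) = λ^2 - 4λ + 5.
Eigenvalues λ = 2 ± i.

y(t) = c_1e^(2t)cos(t) + c_2e^(2t)sin(t)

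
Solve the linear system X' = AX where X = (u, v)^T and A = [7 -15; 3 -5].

Coefficient matrix A = [[7, -15], [3, -5]].
Characteristic polynomial det(A - λI) = λ^2 - 2λ + 10 = 0.
Eigenvalues λ = 1 ± 3i (complex conjugate pair).
For λ=1+3i: an eigenvector is (2,1) - i(-1,0) = (2 + i, 1).
A real fundamental pair from Re and Im of e^((1+3i)t)v: X_1 = e^(t)(cos(3t)·(2,1) + sin(3t)·(-1,0)), X_2 = e^(t)(sin(3t)·(2,1) - cos(3t)·(-1,0)).
General solution: C_1X_1 + C_2X_2.

u(t) = -C_1e^(t)sin(3t) + 2C_1e^(t)cos(3t) + 2C_2e^(t)sin(3t) + C_2e^(t)cos(3t), v(t) = C_1e^(t)cos(3t) + C_2e^(t)sin(3t)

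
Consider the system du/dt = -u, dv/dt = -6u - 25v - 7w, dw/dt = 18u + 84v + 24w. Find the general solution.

u(t) = K_1e^(-t), v(t) = -2K_1e^(-t) + K_2e^(3t) + K_3e^(-4t), w(t) = 6K_1e^(-t) - 4K_2e^(3t) - 3K_3e^(-4t)

Coefficient matrix A = [[-1, 0, 0], [-6, -25, -7], [18, 84, 24]].
det(A - λI) = 0 gives eigenvalues λ = -1, 3, -4.
For λ=-1: eigenvector (1,-2,6).
For λ=3: eigenvector (0,1,-4).
For λ=-4: eigenvector (0,1,-3).
General solution: K_1e^(-t)(1,-2,6) + K_2e^(3t)(0,1,-4) + K_3e^(-4t)(0,1,-3).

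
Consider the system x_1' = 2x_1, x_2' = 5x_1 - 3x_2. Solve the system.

Coefficient matrix A = [[2, 0], [5, -3]].
Characteristic polynomial det(A - λI) = λ^2 + λ - 6 = 0.
Eigenvalues λ = -3, 2.
For λ=-3: (A-λI) row 1 is [5, 0], so an eigenvector is (0, -1).
For λ=2: (A-λI) row 2 is [5, -5], so an eigenvector is (1, 1).
General solution: C_1e^(-3t)(0,-1) + C_2e^(2t)(1,1).

x_1(t) = C_2e^(2t), x_2(t) = -C_1e^(-3t) + C_2e^(2t)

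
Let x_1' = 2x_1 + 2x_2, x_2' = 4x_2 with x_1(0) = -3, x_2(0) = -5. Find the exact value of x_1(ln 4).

-1248

A = [[2,2],[0,4]]; eigenvalues λ = 4, 2.
Eigenvectors: (1,1) for λ=4, (-1,0) for λ=2.
From the initial condition, c_1 = -5, c_2 = -2.
x_1(ln 4) = (-5)(4^4)(1) + (-2)(4^2)(-1) = -1248.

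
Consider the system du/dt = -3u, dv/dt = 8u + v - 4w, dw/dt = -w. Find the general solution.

u(t) = C_1e^(-3t), v(t) = -2C_1e^(-3t) + 2C_2e^(-t) + C_3e^(t), w(t) = C_2e^(-t)

Coefficient matrix A = [[-3, 0, 0], [8, 1, -4], [0, 0, -1]].
det(A - λI) = 0 gives eigenvalues λ = -3, -1, 1.
For λ=-3: eigenvector (1,-2,0).
For λ=-1: eigenvector (0,2,1).
For λ=1: eigenvector (0,1,0).
General solution: C_1e^(-3t)(1,-2,0) + C_2e^(-t)(0,2,1) + C_3e^(t)(0,1,0).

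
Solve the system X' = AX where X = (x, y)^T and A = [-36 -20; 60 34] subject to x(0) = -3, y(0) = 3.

Coefficient matrix A = [[-36, -20], [60, 34]].
Characteristic polynomial det(A - λI) = λ^2 + 2λ - 24 = 0.
Eigenvalues λ = 4, -6.
For λ=4: (A-λI) row 1 is [-40, -20], so an eigenvector is (-1, 2).
For λ=-6: (A-λI) row 1 is [-30, -20], so an eigenvector is (-2, 3).
General solution: c_1e^(4t)(-1,2) + c_2e^(-6t)(-2,3).
Applying x(0)=-3, y(0)=3 gives c_1=-3, c_2=3.

x(t) = 3e^(4t) - 6e^(-6t), y(t) = -6e^(4t) + 9e^(-6t)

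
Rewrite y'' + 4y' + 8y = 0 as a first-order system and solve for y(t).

y(t) = K_1e^(-2t)cos(2t) + K_2e^(-2t)sin(2t)

Let x_1 = y, x_2 = y'. Then x_1' = x_2 and x_2' = -8x_1 - 4x_2.
A = [[0,1],[-8,-4]]; det(A-λI) = λ^2 + 4λ + 8.
Eigenvalues λ = -2 ± 2i.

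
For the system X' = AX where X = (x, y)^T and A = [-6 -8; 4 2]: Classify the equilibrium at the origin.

A = [[-6,-8],[4,2]]; det(A-λI) = λ^2 + 4λ + 20.
λ = -2 ± 4i: negative real part.

stable spiral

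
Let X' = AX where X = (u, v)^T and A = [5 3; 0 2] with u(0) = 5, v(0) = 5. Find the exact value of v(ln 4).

A = [[5,3],[0,2]]; eigenvalues λ = 2, 5.
Eigenvectors: (-1,1) for λ=2, (1,0) for λ=5.
From the initial condition, c_1 = 5, c_2 = 10.
v(ln 4) = (5)(4^2)(1) + (10)(4^5)(0) = 80.

80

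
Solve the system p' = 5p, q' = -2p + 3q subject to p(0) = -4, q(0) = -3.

p(t) = -4e^(5t), q(t) = 4e^(5t) - 7e^(3t)

Coefficient matrix A = [[5, 0], [-2, 3]].
Characteristic polynomial det(A - λI) = λ^2 - 8λ + 15 = 0.
Eigenvalues λ = 3, 5.
For λ=3: (A-λI) row 1 is [2, 0], so an eigenvector is (0, 1).
For λ=5: (A-λI) row 2 is [-2, -2], so an eigenvector is (1, -1).
General solution: C_1e^(3t)(0,1) + C_2e^(5t)(1,-1).
Applying p(0)=-4, q(0)=-3 gives C_1=-7, C_2=-4.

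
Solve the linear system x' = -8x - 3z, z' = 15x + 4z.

x(t) = c_1e^(-2t)sin(3t) - c_2e^(-2t)cos(3t), z(t) = -2c_1e^(-2t)sin(3t) - c_1e^(-2t)cos(3t) - c_2e^(-2t)sin(3t) + 2c_2e^(-2t)cos(3t)

Coefficient matrix A = [[-8, -3], [15, 4]].
Characteristic polynomial det(A - λI) = λ^2 + 4λ + 13 = 0.
Eigenvalues λ = -2 ± 3i (complex conjugate pair).
For λ=-2+3i: an eigenvector is (0,-1) - i(1,-2) = (0 - i, -1 + 2i).
A real fundamental pair from Re and Im of e^((-2+3i)t)v: X_1 = e^(-2t)(cos(3t)·(0,-1) + sin(3t)·(1,-2)), X_2 = e^(-2t)(sin(3t)·(0,-1) - cos(3t)·(1,-2)).
General solution: c_1X_1 + c_2X_2.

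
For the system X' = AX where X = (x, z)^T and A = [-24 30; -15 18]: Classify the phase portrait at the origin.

A = [[-24,30],[-15,18]]; det(A-λI) = λ^2 + 6λ + 18.
λ = -3 ± 3i: negative real part.

stable spiral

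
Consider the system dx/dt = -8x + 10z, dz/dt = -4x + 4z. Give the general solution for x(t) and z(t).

x(t) = -C_1e^(-2t)sin(2t) + 2C_1e^(-2t)cos(2t) + 2C_2e^(-2t)sin(2t) + C_2e^(-2t)cos(2t), z(t) = -C_1e^(-2t)sin(2t) + C_1e^(-2t)cos(2t) + C_2e^(-2t)sin(2t) + C_2e^(-2t)cos(2t)

Coefficient matrix A = [[-8, 10], [-4, 4]].
Characteristic polynomial det(A - λI) = λ^2 + 4λ + 8 = 0.
Eigenvalues λ = -2 ± 2i (complex conjugate pair).
For λ=-2+2i: an eigenvector is (2,1) - i(-1,-1) = (2 + i, 1 + i).
A real fundamental pair from Re and Im of e^((-2+2i)t)v: X_1 = e^(-2t)(cos(2t)·(2,1) + sin(2t)·(-1,-1)), X_2 = e^(-2t)(sin(2t)·(2,1) - cos(2t)·(-1,-1)).
General solution: C_1X_1 + C_2X_2.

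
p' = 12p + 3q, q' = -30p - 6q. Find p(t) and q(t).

Coefficient matrix A = [[12, 3], [-30, -6]].
Characteristic polynomial det(A - λI) = λ^2 - 6λ + 18 = 0.
Eigenvalues λ = 3 ± 3i (complex conjugate pair).
For λ=3+3i: an eigenvector is (0,-1) - i(-1,3) = (0 + i, -1 - 3i).
A real fundamental pair from Re and Im of e^((3+3i)t)v: X_1 = e^(3t)(cos(3t)·(0,-1) + sin(3t)·(-1,3)), X_2 = e^(3t)(sin(3t)·(0,-1) - cos(3t)·(-1,3)).
General solution: K_1X_1 + K_2X_2.

p(t) = -K_1e^(3t)sin(3t) + K_2e^(3t)cos(3t), q(t) = 3K_1e^(3t)sin(3t) - K_1e^(3t)cos(3t) - K_2e^(3t)sin(3t) - 3K_2e^(3t)cos(3t)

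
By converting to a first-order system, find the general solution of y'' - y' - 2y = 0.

Let x_1 = y, x_2 = y'. Then x_1' = x_2 and x_2' = 2x_1 + x_2.
A = [[0,1],[2,1]]; det(A-λI) = λ^2 - λ - 2.
Eigenvalues λ = 2, -1 with eigenvectors (1,2), (1,-1).

y(t) = C_1e^(2t) + C_2e^(-t)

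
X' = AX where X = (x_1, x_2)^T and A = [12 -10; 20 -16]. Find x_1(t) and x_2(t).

x_1(t) = -2C_1e^(-2t)sin(2t) - C_1e^(-2t)cos(2t) - C_2e^(-2t)sin(2t) + 2C_2e^(-2t)cos(2t), x_2(t) = -3C_1e^(-2t)sin(2t) - C_1e^(-2t)cos(2t) - C_2e^(-2t)sin(2t) + 3C_2e^(-2t)cos(2t)

Coefficient matrix A = [[12, -10], [20, -16]].
Characteristic polynomial det(A - λI) = λ^2 + 4λ + 8 = 0.
Eigenvalues λ = -2 ± 2i (complex conjugate pair).
For λ=-2+2i: an eigenvector is (-1,-1) - i(-2,-3) = (-1 + 2i, -1 + 3i).
A real fundamental pair from Re and Im of e^((-2+2i)t)v: X_1 = e^(-2t)(cos(2t)·(-1,-1) + sin(2t)·(-2,-3)), X_2 = e^(-2t)(sin(2t)·(-1,-1) - cos(2t)·(-2,-3)).
General solution: C_1X_1 + C_2X_2.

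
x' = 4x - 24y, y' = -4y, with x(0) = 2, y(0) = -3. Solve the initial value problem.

Coefficient matrix A = [[4, -24], [0, -4]].
Characteristic polynomial det(A - λI) = λ^2 - 16 = 0.
Eigenvalues λ = 4, -4.
For λ=4: (A-λI) row 1 is [0, -24], so an eigenvector is (-1, 0).
For λ=-4: (A-λI) row 1 is [8, -24], so an eigenvector is (3, 1).
General solution: K_1e^(4t)(-1,0) + K_2e^(-4t)(3,1).
Applying x(0)=2, y(0)=-3 gives K_1=-11, K_2=-3.

x(t) = 11e^(4t) - 9e^(-4t), y(t) = -3e^(-4t)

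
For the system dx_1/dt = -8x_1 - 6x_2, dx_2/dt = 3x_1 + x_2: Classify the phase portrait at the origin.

stable node

A = [[-8,-6],[3,1]]; det(A-λI) = λ^2 + 7λ + 10.
λ = -5, -2: both negative.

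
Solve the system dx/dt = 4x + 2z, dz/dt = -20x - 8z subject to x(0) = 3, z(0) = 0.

x(t) = 9e^(-2t)sin(2t) + 3e^(-2t)cos(2t), z(t) = -30e^(-2t)sin(2t)

Coefficient matrix A = [[4, 2], [-20, -8]].
Characteristic polynomial det(A - λI) = λ^2 + 4λ + 8 = 0.
Eigenvalues λ = -2 ± 2i (complex conjugate pair).
For λ=-2+2i: an eigenvector is (1,-3) - i(0,-1) = (1, -3 + i).
A real fundamental pair from Re and Im of e^((-2+2i)t)v: X_1 = e^(-2t)(cos(2t)·(1,-3) + sin(2t)·(0,-1)), X_2 = e^(-2t)(sin(2t)·(1,-3) - cos(2t)·(0,-1)).
General solution: C_1X_1 + C_2X_2.
Applying x(0)=3, z(0)=0 gives C_1=3, C_2=9.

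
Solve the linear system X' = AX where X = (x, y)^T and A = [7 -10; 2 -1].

x(t) = -2K_1e^(3t)sin(2t) - K_1e^(3t)cos(2t) - K_2e^(3t)sin(2t) + 2K_2e^(3t)cos(2t), y(t) = -K_1e^(3t)sin(2t) + K_2e^(3t)cos(2t)

Coefficient matrix A = [[7, -10], [2, -1]].
Characteristic polynomial det(A - λI) = λ^2 - 6λ + 13 = 0.
Eigenvalues λ = 3 ± 2i (complex conjugate pair).
For λ=3+2i: an eigenvector is (-1,0) - i(-2,-1) = (-1 + 2i, 0 + i).
A real fundamental pair from Re and Im of e^((3+2i)t)v: X_1 = e^(3t)(cos(2t)·(-1,0) + sin(2t)·(-2,-1)), X_2 = e^(3t)(sin(2t)·(-1,0) - cos(2t)·(-2,-1)).
General solution: K_1X_1 + K_2X_2.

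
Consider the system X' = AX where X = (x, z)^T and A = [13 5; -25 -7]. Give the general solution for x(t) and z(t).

Coefficient matrix A = [[13, 5], [-25, -7]].
Characteristic polynomial det(A - λI) = λ^2 - 6λ + 34 = 0.
Eigenvalues λ = 3 ± 5i (complex conjugate pair).
For λ=3+5i: an eigenvector is (0,1) - i(1,-2) = (0 - i, 1 + 2i).
A real fundamental pair from Re and Im of e^((3+5i)t)v: X_1 = e^(3t)(cos(5t)·(0,1) + sin(5t)·(1,-2)), X_2 = e^(3t)(sin(5t)·(0,1) - cos(5t)·(1,-2)).
General solution: C_1X_1 + C_2X_2.

x(t) = C_1e^(3t)sin(5t) - C_2e^(3t)cos(5t), z(t) = -2C_1e^(3t)sin(5t) + C_1e^(3t)cos(5t) + C_2e^(3t)sin(5t) + 2C_2e^(3t)cos(5t)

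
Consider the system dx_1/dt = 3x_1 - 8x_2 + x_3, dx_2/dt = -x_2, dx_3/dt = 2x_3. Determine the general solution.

Coefficient matrix A = [[3, -8, 1], [0, -1, 0], [0, 0, 2]].
det(A - λI) = 0 gives eigenvalues λ = 2, -1, 3.
For λ=2: eigenvector (1,0,-1).
For λ=-1: eigenvector (2,1,0).
For λ=3: eigenvector (1,0,0).
General solution: C_1e^(2t)(1,0,-1) + C_2e^(-t)(2,1,0) + C_3e^(3t)(1,0,0).

x_1(t) = C_1e^(2t) + 2C_2e^(-t) + C_3e^(3t), x_2(t) = C_2e^(-t), x_3(t) = -C_1e^(2t)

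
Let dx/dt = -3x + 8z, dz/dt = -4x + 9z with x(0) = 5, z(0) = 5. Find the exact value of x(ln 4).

A = [[-3,8],[-4,9]]; eigenvalues λ = 1, 5.
Eigenvectors: (-2,-1) for λ=1, (-1,-1) for λ=5.
From the initial condition, c_1 = 0, c_2 = -5.
x(ln 4) = (0)(4^1)(-2) + (-5)(4^5)(-1) = 5120.

5120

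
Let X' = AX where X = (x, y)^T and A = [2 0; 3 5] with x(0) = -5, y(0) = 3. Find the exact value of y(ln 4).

-1968

A = [[2,0],[3,5]]; eigenvalues λ = 2, 5.
Eigenvectors: (1,-1) for λ=2, (0,-1) for λ=5.
From the initial condition, c_1 = -5, c_2 = 2.
y(ln 4) = (-5)(4^2)(-1) + (2)(4^5)(-1) = -1968.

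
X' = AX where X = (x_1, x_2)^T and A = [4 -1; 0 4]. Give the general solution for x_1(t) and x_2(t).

Coefficient matrix A = [[4, -1], [0, 4]].
Characteristic polynomial det(A - λI) = λ^2 - 8λ + 16 = 0.
Single eigenvalue λ = 4 with algebraic multiplicity 2.
Eigenvector v = (-1,0); generalized eigenvector w with (A-λI)w=v is (1,1).
General solution: e^(4t)[K_1·v + K_2·(t·v + w)].

x_1(t) = -K_1e^(4t) - K_2te^(4t) + K_2e^(4t), x_2(t) = K_2e^(4t)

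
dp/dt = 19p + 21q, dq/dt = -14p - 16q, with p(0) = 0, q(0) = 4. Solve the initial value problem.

p(t) = 12e^(5t) - 12e^(-2t), q(t) = -8e^(5t) + 12e^(-2t)

Coefficient matrix A = [[19, 21], [-14, -16]].
Characteristic polynomial det(A - λI) = λ^2 - 3λ - 10 = 0.
Eigenvalues λ = 5, -2.
For λ=5: (A-λI) row 1 is [14, 21], so an eigenvector is (-3, 2).
For λ=-2: (A-λI) row 1 is [21, 21], so an eigenvector is (-1, 1).
General solution: C_1e^(5t)(-3,2) + C_2e^(-2t)(-1,1).
Applying p(0)=0, q(0)=4 gives C_1=-4, C_2=12.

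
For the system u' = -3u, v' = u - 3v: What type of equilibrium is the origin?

A = [[-3,0],[1,-3]]; det(A-λI) = λ^2 + 6λ + 9.
repeated λ = -3 with a single eigenvector.

stable improper node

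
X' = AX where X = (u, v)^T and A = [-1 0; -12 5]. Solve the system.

u(t) = K_1e^(-t), v(t) = 2K_1e^(-t) - K_2e^(5t)

Coefficient matrix A = [[-1, 0], [-12, 5]].
Characteristic polynomial det(A - λI) = λ^2 - 4λ - 5 = 0.
Eigenvalues λ = -1, 5.
For λ=-1: (A-λI) row 2 is [-12, 6], so an eigenvector is (1, 2).
For λ=5: (A-λI) row 1 is [-6, 0], so an eigenvector is (0, -1).
General solution: K_1e^(-t)(1,2) + K_2e^(5t)(0,-1).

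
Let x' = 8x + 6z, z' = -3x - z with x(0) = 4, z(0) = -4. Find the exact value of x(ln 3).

A = [[8,6],[-3,-1]]; eigenvalues λ = 5, 2.
Eigenvectors: (-2,1) for λ=5, (1,-1) for λ=2.
From the initial condition, c_1 = 0, c_2 = 4.
x(ln 3) = (0)(3^5)(-2) + (4)(3^2)(1) = 36.

36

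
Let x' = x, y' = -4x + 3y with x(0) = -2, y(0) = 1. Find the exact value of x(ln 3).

A = [[1,0],[-4,3]]; eigenvalues λ = 3, 1.
Eigenvectors: (0,1) for λ=3, (-1,-2) for λ=1.
From the initial condition, c_1 = 5, c_2 = 2.
x(ln 3) = (5)(3^3)(0) + (2)(3^1)(-1) = -6.

-6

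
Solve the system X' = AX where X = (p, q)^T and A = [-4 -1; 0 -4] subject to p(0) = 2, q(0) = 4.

Coefficient matrix A = [[-4, -1], [0, -4]].
Characteristic polynomial det(A - λI) = λ^2 + 8λ + 16 = 0.
Single eigenvalue λ = -4 with algebraic multiplicity 2.
Eigenvector v = (-1,0); generalized eigenvector w with (A-λI)w=v is (1,1).
General solution: e^(-4t)[c_1·v + c_2·(t·v + w)].
Applying p(0)=2, q(0)=4 gives c_1=2, c_2=4.

p(t) = -4te^(-4t) + 2e^(-4t), q(t) = 4e^(-4t)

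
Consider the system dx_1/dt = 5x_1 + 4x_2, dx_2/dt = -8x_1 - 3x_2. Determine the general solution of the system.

Coefficient matrix A = [[5, 4], [-8, -3]].
Characteristic polynomial det(A - λI) = λ^2 - 2λ + 17 = 0.
Eigenvalues λ = 1 ± 4i (complex conjugate pair).
For λ=1+4i: an eigenvector is (0,-1) - i(-1,1) = (0 + i, -1 - i).
A real fundamental pair from Re and Im of e^((1+4i)t)v: X_1 = e^(t)(cos(4t)·(0,-1) + sin(4t)·(-1,1)), X_2 = e^(t)(sin(4t)·(0,-1) - cos(4t)·(-1,1)).
General solution: c_1X_1 + c_2X_2.

x_1(t) = -c_1e^(t)sin(4t) + c_2e^(t)cos(4t), x_2(t) = c_1e^(t)sin(4t) - c_1e^(t)cos(4t) - c_2e^(t)sin(4t) - c_2e^(t)cos(4t)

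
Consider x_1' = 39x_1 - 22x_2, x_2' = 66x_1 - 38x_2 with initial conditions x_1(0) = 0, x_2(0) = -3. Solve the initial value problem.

Coefficient matrix A = [[39, -22], [66, -38]].
Characteristic polynomial det(A - λI) = λ^2 - λ - 30 = 0.
Eigenvalues λ = 6, -5.
For λ=6: (A-λI) row 1 is [33, -22], so an eigenvector is (2, 3).
For λ=-5: (A-λI) row 1 is [44, -22], so an eigenvector is (-1, -2).
General solution: C_1e^(6t)(2,3) + C_2e^(-5t)(-1,-2).
Applying x_1(0)=0, x_2(0)=-3 gives C_1=3, C_2=6.

x_1(t) = 6e^(6t) - 6e^(-5t), x_2(t) = 9e^(6t) - 12e^(-5t)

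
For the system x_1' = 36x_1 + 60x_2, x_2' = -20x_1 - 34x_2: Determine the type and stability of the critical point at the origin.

saddle

A = [[36,60],[-20,-34]]; det(A-λI) = λ^2 - 2λ - 24.
λ = -4, 6: opposite signs.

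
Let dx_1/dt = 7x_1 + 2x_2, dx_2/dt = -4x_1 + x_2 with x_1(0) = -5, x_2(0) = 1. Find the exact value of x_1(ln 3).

-2079

A = [[7,2],[-4,1]]; eigenvalues λ = 5, 3.
Eigenvectors: (1,-1) for λ=5, (1,-2) for λ=3.
From the initial condition, c_1 = -9, c_2 = 4.
x_1(ln 3) = (-9)(3^5)(1) + (4)(3^3)(1) = -2079.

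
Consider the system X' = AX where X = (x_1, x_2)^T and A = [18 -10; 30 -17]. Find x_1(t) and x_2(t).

x_1(t) = -2c_1e^(3t) - c_2e^(-2t), x_2(t) = -3c_1e^(3t) - 2c_2e^(-2t)

Coefficient matrix A = [[18, -10], [30, -17]].
Characteristic polynomial det(A - λI) = λ^2 - λ - 6 = 0.
Eigenvalues λ = 3, -2.
For λ=3: (A-λI) row 1 is [15, -10], so an eigenvector is (-2, -3).
For λ=-2: (A-λI) row 1 is [20, -10], so an eigenvector is (-1, -2).
General solution: c_1e^(3t)(-2,-3) + c_2e^(-2t)(-1,-2).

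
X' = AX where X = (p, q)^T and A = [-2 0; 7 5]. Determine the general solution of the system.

Coefficient matrix A = [[-2, 0], [7, 5]].
Characteristic polynomial det(A - λI) = λ^2 - 3λ - 10 = 0.
Eigenvalues λ = -2, 5.
For λ=-2: (A-λI) row 2 is [7, 7], so an eigenvector is (1, -1).
For λ=5: (A-λI) row 1 is [-7, 0], so an eigenvector is (0, -1).
General solution: c_1e^(-2t)(1,-1) + c_2e^(5t)(0,-1).

p(t) = c_1e^(-2t), q(t) = -c_1e^(-2t) - c_2e^(5t)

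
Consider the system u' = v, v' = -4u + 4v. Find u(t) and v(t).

Coefficient matrix A = [[0, 1], [-4, 4]].
Characteristic polynomial det(A - λI) = λ^2 - 4λ + 4 = 0.
Single eigenvalue λ = 2 with algebraic multiplicity 2.
Eigenvector v = (-1,-2); generalized eigenvector w with (A-λI)w=v is (0,-1).
General solution: e^(2t)[c_1·v + c_2·(t·v + w)].

u(t) = -c_1e^(2t) - c_2te^(2t), v(t) = -2c_1e^(2t) - 2c_2te^(2t) - c_2e^(2t)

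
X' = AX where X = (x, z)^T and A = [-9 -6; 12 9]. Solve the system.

Coefficient matrix A = [[-9, -6], [12, 9]].
Characteristic polynomial det(A - λI) = λ^2 - 9 = 0.
Eigenvalues λ = -3, 3.
For λ=-3: (A-λI) row 1 is [-6, -6], so an eigenvector is (-1, 1).
For λ=3: (A-λI) row 1 is [-12, -6], so an eigenvector is (1, -2).
General solution: c_1e^(-3t)(-1,1) + c_2e^(3t)(1,-2).

x(t) = -c_1e^(-3t) + c_2e^(3t), z(t) = c_1e^(-3t) - 2c_2e^(3t)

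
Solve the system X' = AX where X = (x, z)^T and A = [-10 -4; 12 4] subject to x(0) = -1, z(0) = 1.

x(t) = e^(-2t) - 2e^(-4t), z(t) = -2e^(-2t) + 3e^(-4t)

Coefficient matrix A = [[-10, -4], [12, 4]].
Characteristic polynomial det(A - λI) = λ^2 + 6λ + 8 = 0.
Eigenvalues λ = -2, -4.
For λ=-2: (A-λI) row 1 is [-8, -4], so an eigenvector is (-1, 2).
For λ=-4: (A-λI) row 1 is [-6, -4], so an eigenvector is (2, -3).
General solution: c_1e^(-2t)(-1,2) + c_2e^(-4t)(2,-3).
Applying x(0)=-1, z(0)=1 gives c_1=-1, c_2=-1.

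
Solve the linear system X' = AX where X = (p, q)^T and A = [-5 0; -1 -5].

Coefficient matrix A = [[-5, 0], [-1, -5]].
Characteristic polynomial det(A - λI) = λ^2 + 10λ + 25 = 0.
Single eigenvalue λ = -5 with algebraic multiplicity 2.
Eigenvector v = (0,-1); generalized eigenvector w with (A-λI)w=v is (1,-3).
General solution: e^(-5t)[K_1·v + K_2·(t·v + w)].

p(t) = K_2e^(-5t), q(t) = -K_1e^(-5t) - K_2te^(-5t) - 3K_2e^(-5t)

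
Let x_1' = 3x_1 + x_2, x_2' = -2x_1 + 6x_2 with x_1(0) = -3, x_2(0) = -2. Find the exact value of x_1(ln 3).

A = [[3,1],[-2,6]]; eigenvalues λ = 5, 4.
Eigenvectors: (1,2) for λ=5, (-1,-1) for λ=4.
From the initial condition, c_1 = 1, c_2 = 4.
x_1(ln 3) = (1)(3^5)(1) + (4)(3^4)(-1) = -81.

-81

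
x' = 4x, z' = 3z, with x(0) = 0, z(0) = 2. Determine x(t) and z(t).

Coefficient matrix A = [[4, 0], [0, 3]].
Characteristic polynomial det(A - λI) = λ^2 - 7λ + 12 = 0.
Eigenvalues λ = 3, 4.
For λ=3: (A-λI) row 1 is [1, 0], so an eigenvector is (0, 1).
For λ=4: (A-λI) row 2 is [0, -1], so an eigenvector is (-1, 0).
General solution: C_1e^(3t)(0,1) + C_2e^(4t)(-1,0).
Applying x(0)=0, z(0)=2 gives C_1=2, C_2=0.

x(t) = 0, z(t) = 2e^(3t)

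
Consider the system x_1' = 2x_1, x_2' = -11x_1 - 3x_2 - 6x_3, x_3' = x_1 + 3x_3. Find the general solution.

x_1(t) = -C_3e^(2t), x_2(t) = -C_1e^(3t) + C_2e^(-3t) + C_3e^(2t), x_3(t) = C_1e^(3t) + C_3e^(2t)

Coefficient matrix A = [[2, 0, 0], [-11, -3, -6], [1, 0, 3]].
det(A - λI) = 0 gives eigenvalues λ = 3, -3, 2.
For λ=3: eigenvector (0,-1,1).
For λ=-3: eigenvector (0,1,0).
For λ=2: eigenvector (-1,1,1).
General solution: C_1e^(3t)(0,-1,1) + C_2e^(-3t)(0,1,0) + C_3e^(2t)(-1,1,1).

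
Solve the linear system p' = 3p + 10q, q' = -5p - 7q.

Coefficient matrix A = [[3, 10], [-5, -7]].
Characteristic polynomial det(A - λI) = λ^2 + 4λ + 29 = 0.
Eigenvalues λ = -2 ± 5i (complex conjugate pair).
For λ=-2+5i: an eigenvector is (-1,0) - i(-1,1) = (-1 + i, 0 - i).
A real fundamental pair from Re and Im of e^((-2+5i)t)v: X_1 = e^(-2t)(cos(5t)·(-1,0) + sin(5t)·(-1,1)), X_2 = e^(-2t)(sin(5t)·(-1,0) - cos(5t)·(-1,1)).
General solution: K_1X_1 + K_2X_2.

p(t) = -K_1e^(-2t)sin(5t) - K_1e^(-2t)cos(5t) - K_2e^(-2t)sin(5t) + K_2e^(-2t)cos(5t), q(t) = K_1e^(-2t)sin(5t) - K_2e^(-2t)cos(5t)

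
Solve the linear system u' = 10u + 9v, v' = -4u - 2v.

u(t) = 3C_1e^(4t) + 3C_2te^(4t) - C_2e^(4t), v(t) = -2C_1e^(4t) - 2C_2te^(4t) + C_2e^(4t)

Coefficient matrix A = [[10, 9], [-4, -2]].
Characteristic polynomial det(A - λI) = λ^2 - 8λ + 16 = 0.
Single eigenvalue λ = 4 with algebraic multiplicity 2.
Eigenvector v = (3,-2); generalized eigenvector w with (A-λI)w=v is (-1,1).
General solution: e^(4t)[C_1·v + C_2·(t·v + w)].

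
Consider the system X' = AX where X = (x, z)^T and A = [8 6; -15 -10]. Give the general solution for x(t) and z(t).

Coefficient matrix A = [[8, 6], [-15, -10]].
Characteristic polynomial det(A - λI) = λ^2 + 2λ + 10 = 0.
Eigenvalues λ = -1 ± 3i (complex conjugate pair).
For λ=-1+3i: an eigenvector is (-1,2) - i(1,-1) = (-1 - i, 2 + i).
A real fundamental pair from Re and Im of e^((-1+3i)t)v: X_1 = e^(-t)(cos(3t)·(-1,2) + sin(3t)·(1,-1)), X_2 = e^(-t)(sin(3t)·(-1,2) - cos(3t)·(1,-1)).
General solution: K_1X_1 + K_2X_2.

x(t) = K_1e^(-t)sin(3t) - K_1e^(-t)cos(3t) - K_2e^(-t)sin(3t) - K_2e^(-t)cos(3t), z(t) = -K_1e^(-t)sin(3t) + 2K_1e^(-t)cos(3t) + 2K_2e^(-t)sin(3t) + K_2e^(-t)cos(3t)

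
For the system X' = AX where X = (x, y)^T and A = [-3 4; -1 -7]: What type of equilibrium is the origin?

stable improper node

A = [[-3,4],[-1,-7]]; det(A-λI) = λ^2 + 10λ + 25.
repeated λ = -5 with a single eigenvector.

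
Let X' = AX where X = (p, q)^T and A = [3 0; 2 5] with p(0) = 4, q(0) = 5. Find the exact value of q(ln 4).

8960

A = [[3,0],[2,5]]; eigenvalues λ = 3, 5.
Eigenvectors: (-1,1) for λ=3, (0,-1) for λ=5.
From the initial condition, c_1 = -4, c_2 = -9.
q(ln 4) = (-4)(4^3)(1) + (-9)(4^5)(-1) = 8960.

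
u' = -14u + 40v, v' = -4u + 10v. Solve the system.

u(t) = -K_1e^(-2t)sin(4t) - 3K_1e^(-2t)cos(4t) - 3K_2e^(-2t)sin(4t) + K_2e^(-2t)cos(4t), v(t) = -K_1e^(-2t)cos(4t) - K_2e^(-2t)sin(4t)

Coefficient matrix A = [[-14, 40], [-4, 10]].
Characteristic polynomial det(A - λI) = λ^2 + 4λ + 20 = 0.
Eigenvalues λ = -2 ± 4i (complex conjugate pair).
For λ=-2+4i: an eigenvector is (-3,-1) - i(-1,0) = (-3 + i, -1).
A real fundamental pair from Re and Im of e^((-2+4i)t)v: X_1 = e^(-2t)(cos(4t)·(-3,-1) + sin(4t)·(-1,0)), X_2 = e^(-2t)(sin(4t)·(-3,-1) - cos(4t)·(-1,0)).
General solution: K_1X_1 + K_2X_2.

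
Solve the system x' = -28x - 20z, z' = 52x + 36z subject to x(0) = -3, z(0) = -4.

x(t) = 44e^(4t)sin(4t) - 3e^(4t)cos(4t), z(t) = -71e^(4t)sin(4t) - 4e^(4t)cos(4t)

Coefficient matrix A = [[-28, -20], [52, 36]].
Characteristic polynomial det(A - λI) = λ^2 - 8λ + 32 = 0.
Eigenvalues λ = 4 ± 4i (complex conjugate pair).
For λ=4+4i: an eigenvector is (2,-3) - i(-1,2) = (2 + i, -3 - 2i).
A real fundamental pair from Re and Im of e^((4+4i)t)v: X_1 = e^(4t)(cos(4t)·(2,-3) + sin(4t)·(-1,2)), X_2 = e^(4t)(sin(4t)·(2,-3) - cos(4t)·(-1,2)).
General solution: C_1X_1 + C_2X_2.
Applying x(0)=-3, z(0)=-4 gives C_1=-10, C_2=17.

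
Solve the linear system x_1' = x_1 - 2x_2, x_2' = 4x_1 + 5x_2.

x_1(t) = -K_1e^(3t)sin(2t) + K_2e^(3t)cos(2t), x_2(t) = K_1e^(3t)sin(2t) + K_1e^(3t)cos(2t) + K_2e^(3t)sin(2t) - K_2e^(3t)cos(2t)

Coefficient matrix A = [[1, -2], [4, 5]].
Characteristic polynomial det(A - λI) = λ^2 - 6λ + 13 = 0.
Eigenvalues λ = 3 ± 2i (complex conjugate pair).
For λ=3+2i: an eigenvector is (0,1) - i(-1,1) = (0 + i, 1 - i).
A real fundamental pair from Re and Im of e^((3+2i)t)v: X_1 = e^(3t)(cos(2t)·(0,1) + sin(2t)·(-1,1)), X_2 = e^(3t)(sin(2t)·(0,1) - cos(2t)·(-1,1)).
General solution: K_1X_1 + K_2X_2.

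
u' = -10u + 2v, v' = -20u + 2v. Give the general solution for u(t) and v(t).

Coefficient matrix A = [[-10, 2], [-20, 2]].
Characteristic polynomial det(A - λI) = λ^2 + 8λ + 20 = 0.
Eigenvalues λ = -4 ± 2i (complex conjugate pair).
For λ=-4+2i: an eigenvector is (0,1) - i(1,3) = (0 - i, 1 - 3i).
A real fundamental pair from Re and Im of e^((-4+2i)t)v: X_1 = e^(-4t)(cos(2t)·(0,1) + sin(2t)·(1,3)), X_2 = e^(-4t)(sin(2t)·(0,1) - cos(2t)·(1,3)).
General solution: K_1X_1 + K_2X_2.

u(t) = K_1e^(-4t)sin(2t) - K_2e^(-4t)cos(2t), v(t) = 3K_1e^(-4t)sin(2t) + K_1e^(-4t)cos(2t) + K_2e^(-4t)sin(2t) - 3K_2e^(-4t)cos(2t)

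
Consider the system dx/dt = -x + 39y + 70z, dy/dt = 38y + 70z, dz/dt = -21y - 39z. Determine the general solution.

x(t) = -5C_1e^(-4t) + 2C_2e^(3t) + C_3e^(-t), y(t) = -5C_1e^(-4t) + 2C_2e^(3t), z(t) = 3C_1e^(-4t) - C_2e^(3t)

Coefficient matrix A = [[-1, 39, 70], [0, 38, 70], [0, -21, -39]].
det(A - λI) = 0 gives eigenvalues λ = -4, 3, -1.
For λ=-4: eigenvector (-5,-5,3).
For λ=3: eigenvector (2,2,-1).
For λ=-1: eigenvector (1,0,0).
General solution: C_1e^(-4t)(-5,-5,3) + C_2e^(3t)(2,2,-1) + C_3e^(-t)(1,0,0).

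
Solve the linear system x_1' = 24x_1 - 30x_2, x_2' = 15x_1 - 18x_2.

Coefficient matrix A = [[24, -30], [15, -18]].
Characteristic polynomial det(A - λI) = λ^2 - 6λ + 18 = 0.
Eigenvalues λ = 3 ± 3i (complex conjugate pair).
For λ=3+3i: an eigenvector is (-1,-1) - i(3,2) = (-1 - 3i, -1 - 2i).
A real fundamental pair from Re and Im of e^((3+3i)t)v: X_1 = e^(3t)(cos(3t)·(-1,-1) + sin(3t)·(3,2)), X_2 = e^(3t)(sin(3t)·(-1,-1) - cos(3t)·(3,2)).
General solution: C_1X_1 + C_2X_2.

x_1(t) = 3C_1e^(3t)sin(3t) - C_1e^(3t)cos(3t) - C_2e^(3t)sin(3t) - 3C_2e^(3t)cos(3t), x_2(t) = 2C_1e^(3t)sin(3t) - C_1e^(3t)cos(3t) - C_2e^(3t)sin(3t) - 2C_2e^(3t)cos(3t)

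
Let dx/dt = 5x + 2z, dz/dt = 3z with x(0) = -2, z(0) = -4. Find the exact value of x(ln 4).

-5888

A = [[5,2],[0,3]]; eigenvalues λ = 3, 5.
Eigenvectors: (-1,1) for λ=3, (1,0) for λ=5.
From the initial condition, c_1 = -4, c_2 = -6.
x(ln 4) = (-4)(4^3)(-1) + (-6)(4^5)(1) = -5888.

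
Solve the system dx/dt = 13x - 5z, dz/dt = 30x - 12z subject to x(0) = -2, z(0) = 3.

Coefficient matrix A = [[13, -5], [30, -12]].
Characteristic polynomial det(A - λI) = λ^2 - λ - 6 = 0.
Eigenvalues λ = -2, 3.
For λ=-2: (A-λI) row 1 is [15, -5], so an eigenvector is (1, 3).
For λ=3: (A-λI) row 1 is [10, -5], so an eigenvector is (1, 2).
General solution: c_1e^(-2t)(1,3) + c_2e^(3t)(1,2).
Applying x(0)=-2, z(0)=3 gives c_1=7, c_2=-9.

x(t) = -9e^(3t) + 7e^(-2t), z(t) = -18e^(3t) + 21e^(-2t)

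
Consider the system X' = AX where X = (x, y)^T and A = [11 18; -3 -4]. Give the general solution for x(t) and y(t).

x(t) = 2c_1e^(2t) - 3c_2e^(5t), y(t) = -c_1e^(2t) + c_2e^(5t)

Coefficient matrix A = [[11, 18], [-3, -4]].
Characteristic polynomial det(A - λI) = λ^2 - 7λ + 10 = 0.
Eigenvalues λ = 2, 5.
For λ=2: (A-λI) row 1 is [9, 18], so an eigenvector is (2, -1).
For λ=5: (A-λI) row 1 is [6, 18], so an eigenvector is (-3, 1).
General solution: c_1e^(2t)(2,-1) + c_2e^(5t)(-3,1).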